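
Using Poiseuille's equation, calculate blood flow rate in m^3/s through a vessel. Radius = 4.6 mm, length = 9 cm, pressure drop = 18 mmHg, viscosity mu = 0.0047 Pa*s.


Q = pi*r^4*dP / (8*mu*L)
r = 0.0046 m, L = 0.09 m
dP = 18 mmHg = 2399.796 Pa
Q = 9.9753e-04 m^3/s


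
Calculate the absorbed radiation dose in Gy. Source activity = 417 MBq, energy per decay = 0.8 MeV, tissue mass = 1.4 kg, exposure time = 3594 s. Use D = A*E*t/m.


A = 417 MBq = 4.1700e+08 Bq
E = 0.8 MeV = 1.2816e-13 J
D = A*E*t/m = 4.1700e+08*1.2816e-13*3594/1.4
D = 0.1372 Gy


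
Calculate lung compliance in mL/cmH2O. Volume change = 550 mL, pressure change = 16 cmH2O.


C = dV / dP
C = 550 / 16
C = 34.38 mL/cmH2O


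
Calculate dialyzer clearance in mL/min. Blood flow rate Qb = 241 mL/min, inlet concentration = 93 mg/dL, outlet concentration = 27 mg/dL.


K = Qb * (Cb_in - Cb_out) / Cb_in
K = 241 * (93 - 27) / 93
K = 171 mL/min


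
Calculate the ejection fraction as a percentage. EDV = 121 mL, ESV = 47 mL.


SV = EDV - ESV = 121 - 47 = 74 mL
EF = SV/EDV * 100 = 74/121 * 100
EF = 61.16%


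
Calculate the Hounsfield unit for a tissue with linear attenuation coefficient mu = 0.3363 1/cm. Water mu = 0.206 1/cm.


HU = ((mu_tissue - mu_water) / mu_water) * 1000
HU = ((0.3363 - 0.206) / 0.206) * 1000
HU = 632.5


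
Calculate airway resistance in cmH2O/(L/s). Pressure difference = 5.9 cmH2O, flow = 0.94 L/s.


R = dP / flow
R = 5.9 / 0.94
R = 6.277 cmH2O/(L/s)


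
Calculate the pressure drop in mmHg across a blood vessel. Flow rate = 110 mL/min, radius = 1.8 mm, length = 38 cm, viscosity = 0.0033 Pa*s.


dP = 8*mu*L*Q / (pi*r^4)
Q = 110 mL/min = 1.83333e-06 m^3/s
dP = 557.684 Pa = 557.684 / 133.322 mmHg = 4.183 mmHg


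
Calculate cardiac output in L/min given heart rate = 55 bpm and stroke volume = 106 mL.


CO = HR * SV
CO = 55 * 106 / 1000
CO = 5.83 L/min


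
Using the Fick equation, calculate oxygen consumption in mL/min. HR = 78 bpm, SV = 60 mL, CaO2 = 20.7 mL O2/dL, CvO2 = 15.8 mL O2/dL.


CO = HR*SV = 78*60/1000 = 4.68 L/min
a-v O2 diff = 20.7 - 15.8 = 4.9 mL/dL
VO2 = CO * (CaO2-CvO2) * 10 dL/L
VO2 = 4.68 * 4.9 * 10
VO2 = 229.3 mL/min


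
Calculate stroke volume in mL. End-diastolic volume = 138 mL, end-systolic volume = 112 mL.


SV = EDV - ESV
SV = 138 - 112
SV = 26 mL


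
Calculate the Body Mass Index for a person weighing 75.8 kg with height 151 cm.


BMI = weight / height^2
height = 151 cm = 1.51 m
BMI = 75.8 / 1.51^2
BMI = 33.24 kg/m^2


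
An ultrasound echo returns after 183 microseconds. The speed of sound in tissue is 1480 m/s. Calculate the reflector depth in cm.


depth = c * t / 2
t = 183 us = 1.8300e-04 s
depth = 1480 * 1.8300e-04 / 2
depth = 0.13542 m = 13.542 cm


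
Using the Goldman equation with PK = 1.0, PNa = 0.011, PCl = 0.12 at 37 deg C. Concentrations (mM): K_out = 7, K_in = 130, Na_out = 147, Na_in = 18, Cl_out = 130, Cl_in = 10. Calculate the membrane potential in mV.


Vm = (RT/F)*ln((PK*Ko + PNa*Nao + PCl*Cli)/(PK*Ki + PNa*Nai + PCl*Clo))
Numer = 9.817, Denom = 145.798
Vm = -72.11 mV


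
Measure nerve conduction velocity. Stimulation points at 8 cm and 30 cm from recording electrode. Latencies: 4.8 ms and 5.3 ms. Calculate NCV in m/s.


Distance = (30 - 8) / 100 = 0.22 m
dt = (5.3 - 4.8) / 1000 = 5.0000e-04 s
NCV = dist / dt = 440 m/s


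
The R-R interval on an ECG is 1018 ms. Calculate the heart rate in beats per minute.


HR = 60 / RR_interval(s)
RR = 1018 ms = 1.018 s
HR = 60 / 1.018 = 58.94 bpm


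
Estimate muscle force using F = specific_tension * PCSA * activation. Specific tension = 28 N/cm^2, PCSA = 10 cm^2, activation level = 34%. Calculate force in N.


F = sigma * PCSA * activation
F = 28 * 10 * 0.34
F = 95.2 N


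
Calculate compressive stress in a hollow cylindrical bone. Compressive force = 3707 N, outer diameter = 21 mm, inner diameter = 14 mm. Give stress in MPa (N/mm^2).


A = pi*(r_o^2 - r_i^2)
r_o = 10.5 mm, r_i = 7 mm
A = 192.423 mm^2
sigma = F/A = 3707 / 192.423
sigma = 19.26 MPa


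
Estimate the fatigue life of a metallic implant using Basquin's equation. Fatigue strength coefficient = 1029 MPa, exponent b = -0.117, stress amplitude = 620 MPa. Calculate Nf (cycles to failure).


sigma_a = sigma_f' * (2Nf)^b
2Nf = (sigma_a/sigma_f')^(1/b)
2Nf = (620/1029)^(1/-0.117)
2Nf = 75.952893
Nf = 37.98


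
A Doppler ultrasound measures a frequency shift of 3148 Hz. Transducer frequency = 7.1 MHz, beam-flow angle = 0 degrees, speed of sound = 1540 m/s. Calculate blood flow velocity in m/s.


v = fd * c / (2 * f0 * cos(theta))
v = 3148 * 1540 / (2 * 7.1000e+06 * cos(0))
v = 0.3414 m/s


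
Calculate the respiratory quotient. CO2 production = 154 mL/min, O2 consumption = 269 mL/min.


RQ = VCO2 / VO2
RQ = 154 / 269
RQ = 0.5725


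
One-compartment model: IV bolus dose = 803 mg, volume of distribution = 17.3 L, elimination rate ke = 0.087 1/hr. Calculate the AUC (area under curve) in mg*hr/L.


C0 = Dose/Vd = 803/17.3 = 46.4162 mg/L
AUC = C0/ke = 46.4162/0.087
AUC = 533.5 mg*hr/L


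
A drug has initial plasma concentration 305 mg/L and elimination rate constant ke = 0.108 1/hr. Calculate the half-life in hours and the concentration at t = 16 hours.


t_half = ln(2) / ke = 0.693147 / 0.108 = 6.418 hr
C(t) = C0 * exp(-ke*t) = 305 * exp(-0.108*16)
C(16) = 54.18 mg/L


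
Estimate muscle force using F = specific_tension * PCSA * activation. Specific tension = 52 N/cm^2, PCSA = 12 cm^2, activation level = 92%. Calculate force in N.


F = sigma * PCSA * activation
F = 52 * 12 * 0.92
F = 574.1 N


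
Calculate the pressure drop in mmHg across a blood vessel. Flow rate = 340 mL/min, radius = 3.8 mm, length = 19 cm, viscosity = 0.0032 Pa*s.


dP = 8*mu*L*Q / (pi*r^4)
Q = 340 mL/min = 5.66667e-06 m^3/s
dP = 42.0763 Pa = 42.0763 / 133.322 mmHg = 0.3156 mmHg


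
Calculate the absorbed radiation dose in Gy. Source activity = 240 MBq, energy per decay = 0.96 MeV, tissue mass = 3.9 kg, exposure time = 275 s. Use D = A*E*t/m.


A = 240 MBq = 2.4000e+08 Bq
E = 0.96 MeV = 1.53792e-13 J
D = A*E*t/m = 2.4000e+08*1.53792e-13*275/3.9
D = 0.002603 Gy


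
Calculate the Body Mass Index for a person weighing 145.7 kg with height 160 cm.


BMI = weight / height^2
height = 160 cm = 1.6 m
BMI = 145.7 / 1.6^2
BMI = 56.91 kg/m^2


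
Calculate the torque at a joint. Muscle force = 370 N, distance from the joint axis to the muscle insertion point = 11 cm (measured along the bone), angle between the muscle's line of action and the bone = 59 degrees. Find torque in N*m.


Torque = F * d * sin(theta)   (moment arm = d*sin(theta))
d = 11 cm = 0.11 m
Torque = 370 * 0.11 * sin(59)
Torque = 34.89 N*m


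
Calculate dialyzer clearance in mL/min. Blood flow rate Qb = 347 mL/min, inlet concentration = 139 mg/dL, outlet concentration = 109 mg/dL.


K = Qb * (Cb_in - Cb_out) / Cb_in
K = 347 * (139 - 109) / 139
K = 74.89 mL/min


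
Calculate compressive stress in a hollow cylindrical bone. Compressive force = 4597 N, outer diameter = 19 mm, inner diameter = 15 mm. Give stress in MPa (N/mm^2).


A = pi*(r_o^2 - r_i^2)
r_o = 9.5 mm, r_i = 7.5 mm
A = 106.814 mm^2
sigma = F/A = 4597 / 106.814
sigma = 43.04 MPa


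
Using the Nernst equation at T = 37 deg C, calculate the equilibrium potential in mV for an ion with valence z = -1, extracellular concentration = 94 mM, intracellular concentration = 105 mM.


E = (RT/(zF)) * ln(C_out/C_in)
T = 37 + 273.15 = 310.15 K
E = (8.314 * 310.15 / (-1 * 96485)) * ln(94/105)
E = 2.958 mV


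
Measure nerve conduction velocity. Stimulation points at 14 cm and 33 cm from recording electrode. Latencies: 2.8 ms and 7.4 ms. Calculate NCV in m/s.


Distance = (33 - 14) / 100 = 0.19 m
dt = (7.4 - 2.8) / 1000 = 0.0046 s
NCV = dist / dt = 41.3 m/s


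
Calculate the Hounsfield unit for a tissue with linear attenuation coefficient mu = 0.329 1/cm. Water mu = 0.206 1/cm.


HU = ((mu_tissue - mu_water) / mu_water) * 1000
HU = ((0.329 - 0.206) / 0.206) * 1000
HU = 597.1


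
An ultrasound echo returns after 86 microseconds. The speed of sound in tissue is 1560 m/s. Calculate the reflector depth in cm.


depth = c * t / 2
t = 86 us = 8.6000e-05 s
depth = 1560 * 8.6000e-05 / 2
depth = 0.06708 m = 6.708 cm


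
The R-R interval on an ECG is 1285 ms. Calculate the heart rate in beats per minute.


HR = 60 / RR_interval(s)
RR = 1285 ms = 1.285 s
HR = 60 / 1.285 = 46.69 bpm


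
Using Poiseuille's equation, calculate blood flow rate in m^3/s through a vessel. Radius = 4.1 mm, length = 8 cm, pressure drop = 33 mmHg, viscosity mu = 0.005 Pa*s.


Q = pi*r^4*dP / (8*mu*L)
r = 0.0041 m, L = 0.08 m
dP = 33 mmHg = 4399.626 Pa
Q = 0.001221 m^3/s


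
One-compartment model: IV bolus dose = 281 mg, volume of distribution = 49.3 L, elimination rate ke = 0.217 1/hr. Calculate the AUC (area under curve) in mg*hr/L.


C0 = Dose/Vd = 281/49.3 = 5.6998 mg/L
AUC = C0/ke = 5.6998/0.217
AUC = 26.27 mg*hr/L


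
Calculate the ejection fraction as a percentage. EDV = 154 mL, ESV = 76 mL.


SV = EDV - ESV = 154 - 76 = 78 mL
EF = SV/EDV * 100 = 78/154 * 100
EF = 50.65%


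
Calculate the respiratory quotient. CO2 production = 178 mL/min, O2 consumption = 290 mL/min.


RQ = VCO2 / VO2
RQ = 178 / 290
RQ = 0.6138


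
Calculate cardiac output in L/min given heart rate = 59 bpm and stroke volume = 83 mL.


CO = HR * SV
CO = 59 * 83 / 1000
CO = 4.897 L/min


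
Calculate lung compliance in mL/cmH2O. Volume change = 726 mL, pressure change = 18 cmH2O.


C = dV / dP
C = 726 / 18
C = 40.33 mL/cmH2O


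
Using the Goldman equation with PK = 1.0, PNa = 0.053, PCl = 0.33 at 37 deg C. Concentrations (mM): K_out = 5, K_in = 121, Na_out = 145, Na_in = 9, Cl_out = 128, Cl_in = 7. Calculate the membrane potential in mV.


Vm = (RT/F)*ln((PK*Ko + PNa*Nao + PCl*Cli)/(PK*Ki + PNa*Nai + PCl*Clo))
Numer = 14.995, Denom = 163.717
Vm = -63.88 mV


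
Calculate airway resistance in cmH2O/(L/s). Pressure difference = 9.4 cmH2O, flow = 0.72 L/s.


R = dP / flow
R = 9.4 / 0.72
R = 13.06 cmH2O/(L/s)


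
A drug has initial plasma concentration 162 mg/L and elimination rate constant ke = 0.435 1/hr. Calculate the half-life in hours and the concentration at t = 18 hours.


t_half = ln(2) / ke = 0.693147 / 0.435 = 1.593 hr
C(t) = C0 * exp(-ke*t) = 162 * exp(-0.435*18)
C(18) = 0.06442 mg/L


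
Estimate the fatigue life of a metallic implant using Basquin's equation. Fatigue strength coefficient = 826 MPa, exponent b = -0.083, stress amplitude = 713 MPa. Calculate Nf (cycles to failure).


sigma_a = sigma_f' * (2Nf)^b
2Nf = (sigma_a/sigma_f')^(1/b)
2Nf = (713/826)^(1/-0.083)
2Nf = 5.8852548
Nf = 2.943


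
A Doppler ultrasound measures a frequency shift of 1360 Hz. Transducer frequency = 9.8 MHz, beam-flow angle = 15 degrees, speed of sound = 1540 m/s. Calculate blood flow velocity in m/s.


v = fd * c / (2 * f0 * cos(theta))
v = 1360 * 1540 / (2 * 9.8000e+06 * cos(15))
v = 0.1106 m/s


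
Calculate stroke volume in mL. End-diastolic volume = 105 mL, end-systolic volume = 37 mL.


SV = EDV - ESV
SV = 105 - 37
SV = 68 mL


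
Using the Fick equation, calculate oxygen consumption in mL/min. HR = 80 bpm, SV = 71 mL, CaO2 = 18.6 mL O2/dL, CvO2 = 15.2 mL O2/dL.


CO = HR*SV = 80*71/1000 = 5.68 L/min
a-v O2 diff = 18.6 - 15.2 = 3.4 mL/dL
VO2 = CO * (CaO2-CvO2) * 10 dL/L
VO2 = 5.68 * 3.4 * 10
VO2 = 193.1 mL/min


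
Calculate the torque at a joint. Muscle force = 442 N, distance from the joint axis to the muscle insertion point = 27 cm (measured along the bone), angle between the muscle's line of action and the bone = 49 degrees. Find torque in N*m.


Torque = F * d * sin(theta)   (moment arm = d*sin(theta))
d = 27 cm = 0.27 m
Torque = 442 * 0.27 * sin(49)
Torque = 90.07 N*m


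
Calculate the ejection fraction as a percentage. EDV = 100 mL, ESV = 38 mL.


SV = EDV - ESV = 100 - 38 = 62 mL
EF = SV/EDV * 100 = 62/100 * 100
EF = 62%


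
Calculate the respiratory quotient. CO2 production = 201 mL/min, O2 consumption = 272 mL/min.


RQ = VCO2 / VO2
RQ = 201 / 272
RQ = 0.739


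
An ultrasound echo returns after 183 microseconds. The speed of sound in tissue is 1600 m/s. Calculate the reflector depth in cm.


depth = c * t / 2
t = 183 us = 1.8300e-04 s
depth = 1600 * 1.8300e-04 / 2
depth = 0.1464 m = 14.64 cm


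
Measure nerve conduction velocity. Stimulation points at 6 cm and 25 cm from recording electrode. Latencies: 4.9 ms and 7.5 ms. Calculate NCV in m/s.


Distance = (25 - 6) / 100 = 0.19 m
dt = (7.5 - 4.9) / 1000 = 0.0026 s
NCV = dist / dt = 73.08 m/s


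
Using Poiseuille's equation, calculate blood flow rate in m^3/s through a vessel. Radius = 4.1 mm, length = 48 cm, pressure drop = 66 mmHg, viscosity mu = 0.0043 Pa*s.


Q = pi*r^4*dP / (8*mu*L)
r = 0.0041 m, L = 0.48 m
dP = 66 mmHg = 8799.252 Pa
Q = 4.7308e-04 m^3/s


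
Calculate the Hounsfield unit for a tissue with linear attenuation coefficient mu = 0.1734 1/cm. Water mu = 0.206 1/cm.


HU = ((mu_tissue - mu_water) / mu_water) * 1000
HU = ((0.1734 - 0.206) / 0.206) * 1000
HU = -158.3


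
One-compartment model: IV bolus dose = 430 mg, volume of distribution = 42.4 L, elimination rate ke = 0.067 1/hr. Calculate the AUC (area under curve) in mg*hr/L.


C0 = Dose/Vd = 430/42.4 = 10.1415 mg/L
AUC = C0/ke = 10.1415/0.067
AUC = 151.4 mg*hr/L


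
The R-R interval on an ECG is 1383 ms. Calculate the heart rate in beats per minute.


HR = 60 / RR_interval(s)
RR = 1383 ms = 1.383 s
HR = 60 / 1.383 = 43.38 bpm


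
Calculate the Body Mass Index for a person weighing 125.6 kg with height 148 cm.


BMI = weight / height^2
height = 148 cm = 1.48 m
BMI = 125.6 / 1.48^2
BMI = 57.34 kg/m^2


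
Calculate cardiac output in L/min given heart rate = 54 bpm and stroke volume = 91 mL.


CO = HR * SV
CO = 54 * 91 / 1000
CO = 4.914 L/min


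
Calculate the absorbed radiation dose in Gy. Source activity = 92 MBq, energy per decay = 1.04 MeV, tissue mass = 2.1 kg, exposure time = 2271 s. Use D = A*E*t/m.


A = 92 MBq = 9.2000e+07 Bq
E = 1.04 MeV = 1.66608e-13 J
D = A*E*t/m = 9.2000e+07*1.66608e-13*2271/2.1
D = 0.01658 Gy


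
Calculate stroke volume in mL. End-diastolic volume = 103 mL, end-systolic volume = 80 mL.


SV = EDV - ESV
SV = 103 - 80
SV = 23 mL


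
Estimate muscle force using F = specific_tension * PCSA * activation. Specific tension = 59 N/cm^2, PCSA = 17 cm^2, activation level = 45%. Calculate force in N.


F = sigma * PCSA * activation
F = 59 * 17 * 0.45
F = 451.4 N


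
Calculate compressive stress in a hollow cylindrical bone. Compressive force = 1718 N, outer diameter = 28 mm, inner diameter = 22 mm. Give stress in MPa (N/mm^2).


A = pi*(r_o^2 - r_i^2)
r_o = 14 mm, r_i = 11 mm
A = 235.619 mm^2
sigma = F/A = 1718 / 235.619
sigma = 7.291 MPa


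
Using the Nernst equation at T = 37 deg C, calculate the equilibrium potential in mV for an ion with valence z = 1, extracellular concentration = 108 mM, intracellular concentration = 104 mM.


E = (RT/(zF)) * ln(C_out/C_in)
T = 37 + 273.15 = 310.15 K
E = (8.314 * 310.15 / (1 * 96485)) * ln(108/104)
E = 1.009 mV


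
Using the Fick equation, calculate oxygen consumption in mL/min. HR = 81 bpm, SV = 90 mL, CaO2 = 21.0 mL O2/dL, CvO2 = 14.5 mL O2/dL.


CO = HR*SV = 81*90/1000 = 7.29 L/min
a-v O2 diff = 21.0 - 14.5 = 6.5 mL/dL
VO2 = CO * (CaO2-CvO2) * 10 dL/L
VO2 = 7.29 * 6.5 * 10
VO2 = 473.8 mL/min


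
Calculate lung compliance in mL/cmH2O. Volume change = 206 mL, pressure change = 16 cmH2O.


C = dV / dP
C = 206 / 16
C = 12.88 mL/cmH2O


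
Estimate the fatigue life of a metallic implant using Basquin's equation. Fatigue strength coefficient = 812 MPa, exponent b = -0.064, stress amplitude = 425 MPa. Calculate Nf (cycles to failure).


sigma_a = sigma_f' * (2Nf)^b
2Nf = (sigma_a/sigma_f')^(1/b)
2Nf = (425/812)^(1/-0.064)
2Nf = 24730.672
Nf = 1.237e+04


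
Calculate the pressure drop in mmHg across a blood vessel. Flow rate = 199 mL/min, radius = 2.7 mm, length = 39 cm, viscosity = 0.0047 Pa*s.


dP = 8*mu*L*Q / (pi*r^4)
Q = 199 mL/min = 3.31667e-06 m^3/s
dP = 291.306 Pa = 291.306 / 133.322 mmHg = 2.185 mmHg


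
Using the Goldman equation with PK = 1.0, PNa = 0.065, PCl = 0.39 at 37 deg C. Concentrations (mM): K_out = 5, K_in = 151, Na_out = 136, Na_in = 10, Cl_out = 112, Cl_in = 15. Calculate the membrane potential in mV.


Vm = (RT/F)*ln((PK*Ko + PNa*Nao + PCl*Cli)/(PK*Ki + PNa*Nai + PCl*Clo))
Numer = 19.69, Denom = 195.33
Vm = -61.32 mV


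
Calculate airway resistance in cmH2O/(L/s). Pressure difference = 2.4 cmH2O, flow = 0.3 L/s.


R = dP / flow
R = 2.4 / 0.3
R = 8 cmH2O/(L/s)


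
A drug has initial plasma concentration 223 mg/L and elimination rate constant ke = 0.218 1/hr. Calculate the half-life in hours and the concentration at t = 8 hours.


t_half = ln(2) / ke = 0.693147 / 0.218 = 3.18 hr
C(t) = C0 * exp(-ke*t) = 223 * exp(-0.218*8)
C(8) = 38.98 mg/L


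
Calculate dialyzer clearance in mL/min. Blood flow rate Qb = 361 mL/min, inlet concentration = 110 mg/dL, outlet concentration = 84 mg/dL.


K = Qb * (Cb_in - Cb_out) / Cb_in
K = 361 * (110 - 84) / 110
K = 85.33 mL/min


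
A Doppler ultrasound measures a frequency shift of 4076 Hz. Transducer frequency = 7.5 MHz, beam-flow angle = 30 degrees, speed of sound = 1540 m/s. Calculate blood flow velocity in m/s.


v = fd * c / (2 * f0 * cos(theta))
v = 4076 * 1540 / (2 * 7.5000e+06 * cos(30))
v = 0.4832 m/s


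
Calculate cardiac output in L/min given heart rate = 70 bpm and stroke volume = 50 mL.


CO = HR * SV
CO = 70 * 50 / 1000
CO = 3.5 L/min


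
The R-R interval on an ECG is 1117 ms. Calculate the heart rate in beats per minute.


HR = 60 / RR_interval(s)
RR = 1117 ms = 1.117 s
HR = 60 / 1.117 = 53.72 bpm


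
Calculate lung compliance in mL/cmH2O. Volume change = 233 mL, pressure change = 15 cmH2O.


C = dV / dP
C = 233 / 15
C = 15.53 mL/cmH2O


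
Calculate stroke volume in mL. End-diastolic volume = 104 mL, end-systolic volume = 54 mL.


SV = EDV - ESV
SV = 104 - 54
SV = 50 mL


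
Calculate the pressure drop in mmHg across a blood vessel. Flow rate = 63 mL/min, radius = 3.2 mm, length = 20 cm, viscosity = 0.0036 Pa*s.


dP = 8*mu*L*Q / (pi*r^4)
Q = 63 mL/min = 1.05e-06 m^3/s
dP = 18.3595 Pa = 18.3595 / 133.322 mmHg = 0.1377 mmHg


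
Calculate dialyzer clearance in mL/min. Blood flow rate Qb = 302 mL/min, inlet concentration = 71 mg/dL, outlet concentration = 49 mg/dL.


K = Qb * (Cb_in - Cb_out) / Cb_in
K = 302 * (71 - 49) / 71
K = 93.58 mL/min


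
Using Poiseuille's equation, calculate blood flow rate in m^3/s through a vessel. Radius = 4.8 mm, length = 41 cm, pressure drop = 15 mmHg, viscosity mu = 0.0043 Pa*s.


Q = pi*r^4*dP / (8*mu*L)
r = 0.0048 m, L = 0.41 m
dP = 15 mmHg = 1999.83 Pa
Q = 2.3646e-04 m^3/s


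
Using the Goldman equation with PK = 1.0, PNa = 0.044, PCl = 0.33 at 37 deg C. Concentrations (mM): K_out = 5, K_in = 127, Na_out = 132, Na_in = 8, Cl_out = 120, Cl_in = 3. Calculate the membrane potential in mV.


Vm = (RT/F)*ln((PK*Ko + PNa*Nao + PCl*Cli)/(PK*Ki + PNa*Nai + PCl*Clo))
Numer = 11.798, Denom = 166.952
Vm = -70.82 mV


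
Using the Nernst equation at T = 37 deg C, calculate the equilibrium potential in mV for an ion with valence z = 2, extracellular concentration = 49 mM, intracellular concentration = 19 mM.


E = (RT/(zF)) * ln(C_out/C_in)
T = 37 + 273.15 = 310.15 K
E = (8.314 * 310.15 / (2 * 96485)) * ln(49/19)
E = 12.66 mV


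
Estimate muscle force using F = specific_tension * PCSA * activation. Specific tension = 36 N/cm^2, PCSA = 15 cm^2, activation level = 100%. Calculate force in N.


F = sigma * PCSA * activation
F = 36 * 15 * 1
F = 540 N


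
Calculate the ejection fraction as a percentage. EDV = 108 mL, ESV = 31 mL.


SV = EDV - ESV = 108 - 31 = 77 mL
EF = SV/EDV * 100 = 77/108 * 100
EF = 71.3%


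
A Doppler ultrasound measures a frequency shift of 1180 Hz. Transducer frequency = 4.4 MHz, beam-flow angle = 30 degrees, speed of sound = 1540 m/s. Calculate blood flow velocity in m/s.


v = fd * c / (2 * f0 * cos(theta))
v = 1180 * 1540 / (2 * 4.4000e+06 * cos(30))
v = 0.2384 m/s


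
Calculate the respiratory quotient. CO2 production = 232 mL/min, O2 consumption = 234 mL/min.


RQ = VCO2 / VO2
RQ = 232 / 234
RQ = 0.9915


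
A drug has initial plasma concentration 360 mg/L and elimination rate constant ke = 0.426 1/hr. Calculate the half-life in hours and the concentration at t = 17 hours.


t_half = ln(2) / ke = 0.693147 / 0.426 = 1.627 hr
C(t) = C0 * exp(-ke*t) = 360 * exp(-0.426*17)
C(17) = 0.2577 mg/L


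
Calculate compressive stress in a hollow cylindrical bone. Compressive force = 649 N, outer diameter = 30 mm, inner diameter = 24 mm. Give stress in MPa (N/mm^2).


A = pi*(r_o^2 - r_i^2)
r_o = 15 mm, r_i = 12 mm
A = 254.469 mm^2
sigma = F/A = 649 / 254.469
sigma = 2.55 MPa


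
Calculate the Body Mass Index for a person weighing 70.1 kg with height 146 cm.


BMI = weight / height^2
height = 146 cm = 1.46 m
BMI = 70.1 / 1.46^2
BMI = 32.89 kg/m^2


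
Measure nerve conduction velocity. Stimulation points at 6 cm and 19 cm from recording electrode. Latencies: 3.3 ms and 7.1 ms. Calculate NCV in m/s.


Distance = (19 - 6) / 100 = 0.13 m
dt = (7.1 - 3.3) / 1000 = 0.0038 s
NCV = dist / dt = 34.21 m/s


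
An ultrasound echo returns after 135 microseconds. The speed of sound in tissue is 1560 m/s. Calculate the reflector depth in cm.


depth = c * t / 2
t = 135 us = 1.3500e-04 s
depth = 1560 * 1.3500e-04 / 2
depth = 0.1053 m = 10.53 cm


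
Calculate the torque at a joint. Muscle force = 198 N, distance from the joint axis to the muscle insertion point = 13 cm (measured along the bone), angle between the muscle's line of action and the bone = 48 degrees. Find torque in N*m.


Torque = F * d * sin(theta)   (moment arm = d*sin(theta))
d = 13 cm = 0.13 m
Torque = 198 * 0.13 * sin(48)
Torque = 19.13 N*m


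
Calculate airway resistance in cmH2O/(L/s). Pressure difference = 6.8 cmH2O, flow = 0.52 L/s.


R = dP / flow
R = 6.8 / 0.52
R = 13.08 cmH2O/(L/s)


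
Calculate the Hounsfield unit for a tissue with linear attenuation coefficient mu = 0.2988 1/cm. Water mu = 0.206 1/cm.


HU = ((mu_tissue - mu_water) / mu_water) * 1000
HU = ((0.2988 - 0.206) / 0.206) * 1000
HU = 450.5


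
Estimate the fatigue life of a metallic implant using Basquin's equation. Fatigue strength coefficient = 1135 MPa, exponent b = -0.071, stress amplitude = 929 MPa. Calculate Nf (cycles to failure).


sigma_a = sigma_f' * (2Nf)^b
2Nf = (sigma_a/sigma_f')^(1/b)
2Nf = (929/1135)^(1/-0.071)
2Nf = 16.790843
Nf = 8.395


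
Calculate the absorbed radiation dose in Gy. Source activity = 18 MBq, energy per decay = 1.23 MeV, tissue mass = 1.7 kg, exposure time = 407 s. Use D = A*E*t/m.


A = 18 MBq = 1.8000e+07 Bq
E = 1.23 MeV = 1.97046e-13 J
D = A*E*t/m = 1.8000e+07*1.97046e-13*407/1.7
D = 8.4915e-04 Gy


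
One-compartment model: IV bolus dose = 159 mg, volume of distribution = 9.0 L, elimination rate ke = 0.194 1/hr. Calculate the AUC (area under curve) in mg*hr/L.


C0 = Dose/Vd = 159/9.0 = 17.6667 mg/L
AUC = C0/ke = 17.6667/0.194
AUC = 91.07 mg*hr/L


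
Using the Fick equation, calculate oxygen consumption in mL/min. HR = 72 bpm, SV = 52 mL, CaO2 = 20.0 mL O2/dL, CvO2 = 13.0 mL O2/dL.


CO = HR*SV = 72*52/1000 = 3.744 L/min
a-v O2 diff = 20.0 - 13.0 = 7 mL/dL
VO2 = CO * (CaO2-CvO2) * 10 dL/L
VO2 = 3.744 * 7 * 10
VO2 = 262.1 mL/min


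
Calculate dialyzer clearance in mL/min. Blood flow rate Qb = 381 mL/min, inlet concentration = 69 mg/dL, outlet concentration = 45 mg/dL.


K = Qb * (Cb_in - Cb_out) / Cb_in
K = 381 * (69 - 45) / 69
K = 132.5 mL/min


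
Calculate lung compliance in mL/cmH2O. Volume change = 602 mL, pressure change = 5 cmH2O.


C = dV / dP
C = 602 / 5
C = 120.4 mL/cmH2O


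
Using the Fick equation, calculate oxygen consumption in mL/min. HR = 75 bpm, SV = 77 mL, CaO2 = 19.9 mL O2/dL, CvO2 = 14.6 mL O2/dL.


CO = HR*SV = 75*77/1000 = 5.775 L/min
a-v O2 diff = 19.9 - 14.6 = 5.3 mL/dL
VO2 = CO * (CaO2-CvO2) * 10 dL/L
VO2 = 5.775 * 5.3 * 10
VO2 = 306.1 mL/min


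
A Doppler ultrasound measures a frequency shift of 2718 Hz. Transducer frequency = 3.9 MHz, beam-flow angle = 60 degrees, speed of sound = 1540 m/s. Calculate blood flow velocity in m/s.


v = fd * c / (2 * f0 * cos(theta))
v = 2718 * 1540 / (2 * 3.9000e+06 * cos(60))
v = 1.073 m/s


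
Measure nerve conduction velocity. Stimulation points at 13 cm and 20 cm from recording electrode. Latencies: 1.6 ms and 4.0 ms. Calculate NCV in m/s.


Distance = (20 - 13) / 100 = 0.07 m
dt = (4.0 - 1.6) / 1000 = 0.0024 s
NCV = dist / dt = 29.17 m/s


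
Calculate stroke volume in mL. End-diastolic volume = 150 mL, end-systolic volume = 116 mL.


SV = EDV - ESV
SV = 150 - 116
SV = 34 mL


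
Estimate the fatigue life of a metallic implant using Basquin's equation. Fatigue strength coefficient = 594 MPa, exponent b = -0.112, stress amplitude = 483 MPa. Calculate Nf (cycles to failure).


sigma_a = sigma_f' * (2Nf)^b
2Nf = (sigma_a/sigma_f')^(1/b)
2Nf = (483/594)^(1/-0.112)
2Nf = 6.3406931
Nf = 3.17


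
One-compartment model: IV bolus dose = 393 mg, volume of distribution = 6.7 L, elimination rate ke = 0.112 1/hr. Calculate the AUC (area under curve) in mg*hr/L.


C0 = Dose/Vd = 393/6.7 = 58.6567 mg/L
AUC = C0/ke = 58.6567/0.112
AUC = 523.7 mg*hr/L


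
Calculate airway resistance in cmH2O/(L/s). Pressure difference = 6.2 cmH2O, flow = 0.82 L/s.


R = dP / flow
R = 6.2 / 0.82
R = 7.561 cmH2O/(L/s)


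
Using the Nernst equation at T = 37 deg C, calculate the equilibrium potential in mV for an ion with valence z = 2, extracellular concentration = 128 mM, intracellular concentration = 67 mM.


E = (RT/(zF)) * ln(C_out/C_in)
T = 37 + 273.15 = 310.15 K
E = (8.314 * 310.15 / (2 * 96485)) * ln(128/67)
E = 8.65 mV


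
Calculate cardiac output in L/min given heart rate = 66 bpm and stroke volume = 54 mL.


CO = HR * SV
CO = 66 * 54 / 1000
CO = 3.564 L/min


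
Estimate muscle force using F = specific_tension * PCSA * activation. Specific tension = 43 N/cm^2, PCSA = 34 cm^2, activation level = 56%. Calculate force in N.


F = sigma * PCSA * activation
F = 43 * 34 * 0.56
F = 818.7 N


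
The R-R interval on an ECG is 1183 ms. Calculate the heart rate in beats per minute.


HR = 60 / RR_interval(s)
RR = 1183 ms = 1.183 s
HR = 60 / 1.183 = 50.72 bpm


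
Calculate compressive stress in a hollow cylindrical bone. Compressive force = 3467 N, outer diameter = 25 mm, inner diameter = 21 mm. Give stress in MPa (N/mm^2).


A = pi*(r_o^2 - r_i^2)
r_o = 12.5 mm, r_i = 10.5 mm
A = 144.513 mm^2
sigma = F/A = 3467 / 144.513
sigma = 23.99 MPa


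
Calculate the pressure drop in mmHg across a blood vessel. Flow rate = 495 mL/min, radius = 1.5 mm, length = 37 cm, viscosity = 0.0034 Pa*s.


dP = 8*mu*L*Q / (pi*r^4)
Q = 495 mL/min = 8.25e-06 m^3/s
dP = 5220.47 Pa = 5220.47 / 133.322 mmHg = 39.16 mmHg


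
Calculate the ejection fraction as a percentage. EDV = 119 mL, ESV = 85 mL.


SV = EDV - ESV = 119 - 85 = 34 mL
EF = SV/EDV * 100 = 34/119 * 100
EF = 28.57%


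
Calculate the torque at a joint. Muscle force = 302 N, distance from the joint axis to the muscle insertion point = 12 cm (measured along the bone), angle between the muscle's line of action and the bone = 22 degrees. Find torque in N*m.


Torque = F * d * sin(theta)   (moment arm = d*sin(theta))
d = 12 cm = 0.12 m
Torque = 302 * 0.12 * sin(22)
Torque = 13.58 N*m


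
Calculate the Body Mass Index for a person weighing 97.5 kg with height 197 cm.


BMI = weight / height^2
height = 197 cm = 1.97 m
BMI = 97.5 / 1.97^2
BMI = 25.12 kg/m^2


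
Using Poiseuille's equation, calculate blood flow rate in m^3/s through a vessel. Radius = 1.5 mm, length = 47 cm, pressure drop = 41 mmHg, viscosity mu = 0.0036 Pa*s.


Q = pi*r^4*dP / (8*mu*L)
r = 0.0015 m, L = 0.47 m
dP = 41 mmHg = 5466.202 Pa
Q = 6.4226e-06 m^3/s


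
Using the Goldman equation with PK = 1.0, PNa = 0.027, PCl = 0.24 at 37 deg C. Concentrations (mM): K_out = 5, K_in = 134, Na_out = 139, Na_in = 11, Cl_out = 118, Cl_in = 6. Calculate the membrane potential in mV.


Vm = (RT/F)*ln((PK*Ko + PNa*Nao + PCl*Cli)/(PK*Ki + PNa*Nai + PCl*Clo))
Numer = 10.193, Denom = 162.617
Vm = -74.02 mV


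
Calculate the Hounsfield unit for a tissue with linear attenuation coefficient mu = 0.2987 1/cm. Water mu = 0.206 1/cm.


HU = ((mu_tissue - mu_water) / mu_water) * 1000
HU = ((0.2987 - 0.206) / 0.206) * 1000
HU = 450


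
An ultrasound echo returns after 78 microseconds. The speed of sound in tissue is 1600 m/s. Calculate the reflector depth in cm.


depth = c * t / 2
t = 78 us = 7.8000e-05 s
depth = 1600 * 7.8000e-05 / 2
depth = 0.0624 m = 6.24 cm


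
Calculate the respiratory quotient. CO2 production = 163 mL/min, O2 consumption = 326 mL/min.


RQ = VCO2 / VO2
RQ = 163 / 326
RQ = 0.5


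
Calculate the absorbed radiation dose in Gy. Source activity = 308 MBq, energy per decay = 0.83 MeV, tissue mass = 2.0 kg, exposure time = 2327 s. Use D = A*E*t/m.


A = 308 MBq = 3.0800e+08 Bq
E = 0.83 MeV = 1.32966e-13 J
D = A*E*t/m = 3.0800e+08*1.32966e-13*2327/2.0
D = 0.04765 Gy


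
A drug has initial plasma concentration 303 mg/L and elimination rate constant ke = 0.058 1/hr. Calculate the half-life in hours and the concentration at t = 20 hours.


t_half = ln(2) / ke = 0.693147 / 0.058 = 11.95 hr
C(t) = C0 * exp(-ke*t) = 303 * exp(-0.058*20)
C(20) = 94.99 mg/L


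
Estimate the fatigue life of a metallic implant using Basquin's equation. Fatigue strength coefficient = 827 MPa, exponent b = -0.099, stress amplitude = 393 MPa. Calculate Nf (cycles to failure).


sigma_a = sigma_f' * (2Nf)^b
2Nf = (sigma_a/sigma_f')^(1/b)
2Nf = (393/827)^(1/-0.099)
2Nf = 1835.5544
Nf = 917.8


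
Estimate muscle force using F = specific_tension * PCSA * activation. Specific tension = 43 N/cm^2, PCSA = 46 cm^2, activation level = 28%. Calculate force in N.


F = sigma * PCSA * activation
F = 43 * 46 * 0.28
F = 553.8 N


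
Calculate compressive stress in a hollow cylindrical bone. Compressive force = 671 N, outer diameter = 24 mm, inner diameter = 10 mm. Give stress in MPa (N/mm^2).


A = pi*(r_o^2 - r_i^2)
r_o = 12 mm, r_i = 5 mm
A = 373.85 mm^2
sigma = F/A = 671 / 373.85
sigma = 1.795 MPa


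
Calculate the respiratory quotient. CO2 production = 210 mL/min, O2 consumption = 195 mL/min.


RQ = VCO2 / VO2
RQ = 210 / 195
RQ = 1.077


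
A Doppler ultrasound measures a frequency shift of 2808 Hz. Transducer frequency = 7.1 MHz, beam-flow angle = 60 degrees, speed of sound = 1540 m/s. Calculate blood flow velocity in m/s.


v = fd * c / (2 * f0 * cos(theta))
v = 2808 * 1540 / (2 * 7.1000e+06 * cos(60))
v = 0.6091 m/s


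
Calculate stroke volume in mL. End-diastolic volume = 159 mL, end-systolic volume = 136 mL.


SV = EDV - ESV
SV = 159 - 136
SV = 23 mL


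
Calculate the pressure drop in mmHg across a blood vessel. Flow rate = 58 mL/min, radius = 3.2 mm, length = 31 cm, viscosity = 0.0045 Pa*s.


dP = 8*mu*L*Q / (pi*r^4)
Q = 58 mL/min = 9.66667e-07 m^3/s
dP = 32.7485 Pa = 32.7485 / 133.322 mmHg = 0.2456 mmHg


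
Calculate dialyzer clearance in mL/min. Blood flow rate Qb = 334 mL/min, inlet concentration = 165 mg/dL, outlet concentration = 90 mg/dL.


K = Qb * (Cb_in - Cb_out) / Cb_in
K = 334 * (165 - 90) / 165
K = 151.8 mL/min


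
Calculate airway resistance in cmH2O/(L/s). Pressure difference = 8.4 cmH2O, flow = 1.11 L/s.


R = dP / flow
R = 8.4 / 1.11
R = 7.568 cmH2O/(L/s)


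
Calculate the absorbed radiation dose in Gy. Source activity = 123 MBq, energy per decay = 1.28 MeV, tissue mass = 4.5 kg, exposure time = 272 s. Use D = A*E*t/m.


A = 123 MBq = 1.2300e+08 Bq
E = 1.28 MeV = 2.05056e-13 J
D = A*E*t/m = 1.2300e+08*2.05056e-13*272/4.5
D = 0.001525 Gy


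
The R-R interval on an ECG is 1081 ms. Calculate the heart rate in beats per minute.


HR = 60 / RR_interval(s)
RR = 1081 ms = 1.081 s
HR = 60 / 1.081 = 55.5 bpm


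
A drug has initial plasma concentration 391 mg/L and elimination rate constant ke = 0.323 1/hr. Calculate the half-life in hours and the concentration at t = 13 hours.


t_half = ln(2) / ke = 0.693147 / 0.323 = 2.146 hr
C(t) = C0 * exp(-ke*t) = 391 * exp(-0.323*13)
C(13) = 5.869 mg/L


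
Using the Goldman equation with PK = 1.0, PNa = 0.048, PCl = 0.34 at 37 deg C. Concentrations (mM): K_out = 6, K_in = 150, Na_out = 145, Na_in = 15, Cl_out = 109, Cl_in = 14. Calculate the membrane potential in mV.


Vm = (RT/F)*ln((PK*Ko + PNa*Nao + PCl*Cli)/(PK*Ki + PNa*Nai + PCl*Clo))
Numer = 17.72, Denom = 187.78
Vm = -63.09 mV


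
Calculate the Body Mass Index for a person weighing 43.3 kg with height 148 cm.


BMI = weight / height^2
height = 148 cm = 1.48 m
BMI = 43.3 / 1.48^2
BMI = 19.77 kg/m^2


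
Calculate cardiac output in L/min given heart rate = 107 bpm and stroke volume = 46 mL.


CO = HR * SV
CO = 107 * 46 / 1000
CO = 4.922 L/min


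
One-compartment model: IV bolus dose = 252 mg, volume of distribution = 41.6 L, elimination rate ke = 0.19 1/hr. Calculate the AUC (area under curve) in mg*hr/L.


C0 = Dose/Vd = 252/41.6 = 6.05769 mg/L
AUC = C0/ke = 6.05769/0.19
AUC = 31.88 mg*hr/L


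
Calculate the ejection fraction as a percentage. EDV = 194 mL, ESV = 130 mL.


SV = EDV - ESV = 194 - 130 = 64 mL
EF = SV/EDV * 100 = 64/194 * 100
EF = 32.99%


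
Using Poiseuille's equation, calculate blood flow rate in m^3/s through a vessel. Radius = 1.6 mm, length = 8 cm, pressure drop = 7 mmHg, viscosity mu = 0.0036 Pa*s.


Q = pi*r^4*dP / (8*mu*L)
r = 0.0016 m, L = 0.08 m
dP = 7 mmHg = 933.254 Pa
Q = 8.3396e-06 m^3/s


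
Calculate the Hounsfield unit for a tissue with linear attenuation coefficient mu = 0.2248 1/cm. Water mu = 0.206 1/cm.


HU = ((mu_tissue - mu_water) / mu_water) * 1000
HU = ((0.2248 - 0.206) / 0.206) * 1000
HU = 91.26


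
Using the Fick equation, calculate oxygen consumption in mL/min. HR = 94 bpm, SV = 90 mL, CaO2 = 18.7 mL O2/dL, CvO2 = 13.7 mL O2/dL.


CO = HR*SV = 94*90/1000 = 8.46 L/min
a-v O2 diff = 18.7 - 13.7 = 5 mL/dL
VO2 = CO * (CaO2-CvO2) * 10 dL/L
VO2 = 8.46 * 5 * 10
VO2 = 423 mL/min


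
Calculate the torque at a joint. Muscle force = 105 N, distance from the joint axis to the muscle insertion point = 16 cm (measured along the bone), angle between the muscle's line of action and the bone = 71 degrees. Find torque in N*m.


Torque = F * d * sin(theta)   (moment arm = d*sin(theta))
d = 16 cm = 0.16 m
Torque = 105 * 0.16 * sin(71)
Torque = 15.88 N*m


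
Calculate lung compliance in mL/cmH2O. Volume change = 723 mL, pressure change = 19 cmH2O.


C = dV / dP
C = 723 / 19
C = 38.05 mL/cmH2O


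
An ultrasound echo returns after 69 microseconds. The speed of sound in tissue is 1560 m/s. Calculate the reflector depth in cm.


depth = c * t / 2
t = 69 us = 6.9000e-05 s
depth = 1560 * 6.9000e-05 / 2
depth = 0.05382 m = 5.382 cm


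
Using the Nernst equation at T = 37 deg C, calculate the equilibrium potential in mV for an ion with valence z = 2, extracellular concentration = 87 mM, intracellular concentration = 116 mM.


E = (RT/(zF)) * ln(C_out/C_in)
T = 37 + 273.15 = 310.15 K
E = (8.314 * 310.15 / (2 * 96485)) * ln(87/116)
E = -3.844 mV


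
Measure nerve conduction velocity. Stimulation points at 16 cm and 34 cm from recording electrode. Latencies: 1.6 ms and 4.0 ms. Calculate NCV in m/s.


Distance = (34 - 16) / 100 = 0.18 m
dt = (4.0 - 1.6) / 1000 = 0.0024 s
NCV = dist / dt = 75 m/s


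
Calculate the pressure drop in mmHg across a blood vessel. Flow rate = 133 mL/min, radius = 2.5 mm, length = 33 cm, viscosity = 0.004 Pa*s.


dP = 8*mu*L*Q / (pi*r^4)
Q = 133 mL/min = 2.21667e-06 m^3/s
dP = 190.746 Pa = 190.746 / 133.322 mmHg = 1.431 mmHg


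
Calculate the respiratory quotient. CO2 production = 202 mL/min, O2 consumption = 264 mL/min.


RQ = VCO2 / VO2
RQ = 202 / 264
RQ = 0.7652


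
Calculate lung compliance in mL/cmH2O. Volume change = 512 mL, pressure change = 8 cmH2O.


C = dV / dP
C = 512 / 8
C = 64 mL/cmH2O


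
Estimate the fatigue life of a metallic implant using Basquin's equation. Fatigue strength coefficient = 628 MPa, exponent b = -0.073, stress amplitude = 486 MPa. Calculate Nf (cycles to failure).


sigma_a = sigma_f' * (2Nf)^b
2Nf = (sigma_a/sigma_f')^(1/b)
2Nf = (486/628)^(1/-0.073)
2Nf = 33.494827
Nf = 16.75


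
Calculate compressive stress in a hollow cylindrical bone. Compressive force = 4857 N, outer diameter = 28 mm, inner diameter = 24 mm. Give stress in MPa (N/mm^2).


A = pi*(r_o^2 - r_i^2)
r_o = 14 mm, r_i = 12 mm
A = 163.363 mm^2
sigma = F/A = 4857 / 163.363
sigma = 29.73 MPa


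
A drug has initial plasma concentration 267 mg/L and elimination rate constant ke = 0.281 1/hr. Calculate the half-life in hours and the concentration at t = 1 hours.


t_half = ln(2) / ke = 0.693147 / 0.281 = 2.467 hr
C(t) = C0 * exp(-ke*t) = 267 * exp(-0.281*1)
C(1) = 201.6 mg/L


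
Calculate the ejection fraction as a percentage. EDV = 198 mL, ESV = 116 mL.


SV = EDV - ESV = 198 - 116 = 82 mL
EF = SV/EDV * 100 = 82/198 * 100
EF = 41.41%


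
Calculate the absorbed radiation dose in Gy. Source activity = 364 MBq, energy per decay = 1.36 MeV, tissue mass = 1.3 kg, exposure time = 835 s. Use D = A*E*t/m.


A = 364 MBq = 3.6400e+08 Bq
E = 1.36 MeV = 2.17872e-13 J
D = A*E*t/m = 3.6400e+08*2.17872e-13*835/1.3
D = 0.05094 Gy


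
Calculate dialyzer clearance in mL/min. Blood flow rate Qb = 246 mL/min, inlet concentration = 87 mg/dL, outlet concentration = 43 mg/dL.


K = Qb * (Cb_in - Cb_out) / Cb_in
K = 246 * (87 - 43) / 87
K = 124.4 mL/min


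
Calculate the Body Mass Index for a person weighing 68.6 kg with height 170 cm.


BMI = weight / height^2
height = 170 cm = 1.7 m
BMI = 68.6 / 1.7^2
BMI = 23.74 kg/m^2


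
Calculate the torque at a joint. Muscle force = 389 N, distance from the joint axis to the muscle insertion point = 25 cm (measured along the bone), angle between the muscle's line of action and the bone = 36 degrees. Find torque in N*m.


Torque = F * d * sin(theta)   (moment arm = d*sin(theta))
d = 25 cm = 0.25 m
Torque = 389 * 0.25 * sin(36)
Torque = 57.16 N*m


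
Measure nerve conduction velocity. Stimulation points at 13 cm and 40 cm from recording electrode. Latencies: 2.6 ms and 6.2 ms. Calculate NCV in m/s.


Distance = (40 - 13) / 100 = 0.27 m
dt = (6.2 - 2.6) / 1000 = 0.0036 s
NCV = dist / dt = 75 m/s


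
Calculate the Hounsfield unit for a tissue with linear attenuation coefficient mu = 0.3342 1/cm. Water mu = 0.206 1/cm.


HU = ((mu_tissue - mu_water) / mu_water) * 1000
HU = ((0.3342 - 0.206) / 0.206) * 1000
HU = 622.3


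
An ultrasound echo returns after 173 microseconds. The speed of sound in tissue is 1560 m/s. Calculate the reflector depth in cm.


depth = c * t / 2
t = 173 us = 1.7300e-04 s
depth = 1560 * 1.7300e-04 / 2
depth = 0.13494 m = 13.494 cm


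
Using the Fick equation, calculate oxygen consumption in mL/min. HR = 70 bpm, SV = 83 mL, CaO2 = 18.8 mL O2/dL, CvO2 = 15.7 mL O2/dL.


CO = HR*SV = 70*83/1000 = 5.81 L/min
a-v O2 diff = 18.8 - 15.7 = 3.1 mL/dL
VO2 = CO * (CaO2-CvO2) * 10 dL/L
VO2 = 5.81 * 3.1 * 10
VO2 = 180.1 mL/min


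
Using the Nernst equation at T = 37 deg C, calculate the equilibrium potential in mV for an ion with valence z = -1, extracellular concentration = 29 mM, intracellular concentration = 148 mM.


E = (RT/(zF)) * ln(C_out/C_in)
T = 37 + 273.15 = 310.15 K
E = (8.314 * 310.15 / (-1 * 96485)) * ln(29/148)
E = 43.56 mV
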